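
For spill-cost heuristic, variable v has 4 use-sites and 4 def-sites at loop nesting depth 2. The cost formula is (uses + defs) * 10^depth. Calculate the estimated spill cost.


uses + defs = 4 + 4 = 8
10^2 = 100
Spill cost = 8 * 100 = 800

800


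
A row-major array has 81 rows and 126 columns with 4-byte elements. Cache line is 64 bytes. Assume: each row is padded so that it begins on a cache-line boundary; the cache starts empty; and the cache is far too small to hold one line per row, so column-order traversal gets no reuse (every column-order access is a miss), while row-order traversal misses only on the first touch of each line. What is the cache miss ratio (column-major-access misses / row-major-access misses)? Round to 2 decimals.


Each row occupies 126 * 4 = 504 bytes and starts on a line boundary, so it spans ceil(504 / 64) = 8 cache lines.
Row-major traversal misses (one per line touched): 81 * ceil(126 * 4 / 64) = 648
Column-major traversal misses (no reuse, every access misses): 81 * 126 = 10206
Ratio = 10206 / 648 = 15.75

15.75


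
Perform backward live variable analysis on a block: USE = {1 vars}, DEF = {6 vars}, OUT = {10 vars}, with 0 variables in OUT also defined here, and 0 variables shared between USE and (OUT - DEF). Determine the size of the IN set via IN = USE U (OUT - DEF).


OUT - DEF: 10 - 0 = 10
|IN| = |USE| + |OUT - DEF| - |USE ∩ (OUT - DEF)| = 1 + 10 - 0 = 11

11


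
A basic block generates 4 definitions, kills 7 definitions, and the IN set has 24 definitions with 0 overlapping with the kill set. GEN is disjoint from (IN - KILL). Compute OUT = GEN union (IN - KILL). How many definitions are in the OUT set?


IN - KILL: 24 - 0 = 24 surviving definitions
OUT = GEN + surviving = 4 + 24 = 28

28


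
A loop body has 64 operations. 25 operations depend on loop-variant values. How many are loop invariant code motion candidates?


Invariant candidates = total - loop-dependent
= 64 - 25 = 39

39


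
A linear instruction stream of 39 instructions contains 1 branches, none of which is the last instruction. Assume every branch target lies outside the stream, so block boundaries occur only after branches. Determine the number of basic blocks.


With no in-sequence branch targets, the leaders are the first instruction plus the instruction after each branch.
Number of basic blocks = branches + 1
= 1 + 1 = 2

2


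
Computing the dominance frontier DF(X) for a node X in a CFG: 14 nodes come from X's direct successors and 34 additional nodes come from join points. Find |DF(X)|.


DF(X) = direct successor contributions + join point contributions
= 14 + 34 = 48

48


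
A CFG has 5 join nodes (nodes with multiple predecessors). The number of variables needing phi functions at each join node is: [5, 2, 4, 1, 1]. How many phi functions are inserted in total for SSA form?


Total phi functions = sum of phi functions at each join node
= 5 + 2 + 4 + 1 + 1 = 13

13


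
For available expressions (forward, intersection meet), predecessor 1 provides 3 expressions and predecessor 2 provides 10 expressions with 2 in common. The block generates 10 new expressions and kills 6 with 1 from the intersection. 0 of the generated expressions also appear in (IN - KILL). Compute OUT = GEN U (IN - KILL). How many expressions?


IN = intersection of predecessors = 2
IN - KILL = 2 - 1 = 1
|OUT| = |GEN| + |IN - KILL| - |GEN ∩ (IN - KILL)| = 10 + 1 - 0 = 11

11


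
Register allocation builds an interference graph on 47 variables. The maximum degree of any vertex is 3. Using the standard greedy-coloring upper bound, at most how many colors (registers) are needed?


Greedy coloring never needs more than (max_degree + 1) colors: when coloring a vertex, at most max_degree neighbors are already colored.
Upper bound = 3 + 1 = 4

4


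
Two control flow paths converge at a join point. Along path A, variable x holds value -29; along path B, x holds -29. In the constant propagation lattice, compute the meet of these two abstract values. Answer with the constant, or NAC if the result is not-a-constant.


Meet operation: if both paths give the same constant, result is that constant; if they differ, result is NAC (not-a-constant).
Path A: -29, Path B: -29 -> equal
Result: constant -> -29

-29


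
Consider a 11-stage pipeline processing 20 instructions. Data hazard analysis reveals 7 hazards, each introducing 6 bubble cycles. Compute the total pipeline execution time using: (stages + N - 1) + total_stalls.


Base cycles = 11 + 20 - 1 = 30
Total stalls = 7 * 6 = 42
Total = 30 + 42 = 72

72


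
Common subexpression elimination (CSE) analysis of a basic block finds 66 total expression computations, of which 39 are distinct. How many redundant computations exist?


CSE count = total expressions - unique expressions
= 66 - 39 = 27

27


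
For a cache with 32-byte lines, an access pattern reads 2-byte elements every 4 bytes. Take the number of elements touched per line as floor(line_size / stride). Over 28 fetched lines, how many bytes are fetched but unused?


Elements per line = floor(32 / 4) = 8
Bytes used per line = 8 * 2 = 16
Wasted per line = 32 - 16 = 16
Total wasted = 16 * 28 = 448

448


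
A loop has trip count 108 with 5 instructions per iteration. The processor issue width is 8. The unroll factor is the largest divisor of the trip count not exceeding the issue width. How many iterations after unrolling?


Largest divisor of 108 <= 8 is 6
New iterations = 108 / 6 = 18

18


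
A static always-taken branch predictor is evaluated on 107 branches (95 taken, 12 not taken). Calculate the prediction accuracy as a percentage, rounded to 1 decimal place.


Predictor: always-taken
Correct predictions = 95
Accuracy = 95 / 107 * 100 = 88.8%

88.8


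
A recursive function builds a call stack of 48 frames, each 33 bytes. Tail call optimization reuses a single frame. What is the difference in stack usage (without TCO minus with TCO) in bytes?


Without TCO: 48 * 33 = 1584 bytes
With TCO: reuse 1 frame = 33 bytes
Savings = 1584 - 33 = 1551

1551


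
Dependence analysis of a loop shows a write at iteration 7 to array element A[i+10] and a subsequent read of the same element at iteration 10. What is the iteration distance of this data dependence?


Distance = read iteration - write iteration
= 10 - 7 = 3

3


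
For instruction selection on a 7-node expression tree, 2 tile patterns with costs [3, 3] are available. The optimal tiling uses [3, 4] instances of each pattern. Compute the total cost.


Total cost = sum(count_i * cost_i)
= 3*3 + 4*3
= 21

21


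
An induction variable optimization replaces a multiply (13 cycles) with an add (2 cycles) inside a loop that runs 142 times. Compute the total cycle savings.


Per-iteration saving = 13 - 2 = 11
Total saved = 142 * 11 = 1562

1562


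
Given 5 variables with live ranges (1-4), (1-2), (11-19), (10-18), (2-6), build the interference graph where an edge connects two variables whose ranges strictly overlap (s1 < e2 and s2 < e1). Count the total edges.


Check all pairs for overlapping intervals.
Two intervals (s1,e1) and (s2,e2) overlap if s1 < e2 and s2 < e1.
v0 (1-4) vs v1..v4: overlaps v1, v4 -> 2
v1 (1-2) vs v2..v4: overlaps none -> 0
v2 (11-19) vs v3..v4: overlaps v3 -> 1
v3 (10-18) vs v4: overlaps none -> 0
Total overlapping pairs = 2 + 0 + 1 + 0 = 3

3


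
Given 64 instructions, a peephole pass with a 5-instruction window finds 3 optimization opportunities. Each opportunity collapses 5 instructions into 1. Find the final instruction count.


Each match removes 4 instructions.
Total removed = 3 * 4 = 12
Remaining = 64 - 12 = 52

52


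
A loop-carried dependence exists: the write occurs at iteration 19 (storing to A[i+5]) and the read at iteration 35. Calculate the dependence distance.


Distance = read iteration - write iteration
= 35 - 19 = 16

16


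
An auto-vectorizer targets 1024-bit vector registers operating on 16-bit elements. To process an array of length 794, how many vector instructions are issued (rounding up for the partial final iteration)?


Width = 1024 / 16 = 64 elements per vector op
Iterations = ceil(794 / 64) = 13

13


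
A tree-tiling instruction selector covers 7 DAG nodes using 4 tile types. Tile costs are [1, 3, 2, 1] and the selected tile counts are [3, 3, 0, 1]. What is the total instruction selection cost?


Total cost = sum(count_i * cost_i)
= 3*1 + 3*3 + 0*2 + 1*1
= 13

13


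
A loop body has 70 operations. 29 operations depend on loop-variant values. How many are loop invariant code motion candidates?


Invariant candidates = total - loop-dependent
= 70 - 29 = 41

41


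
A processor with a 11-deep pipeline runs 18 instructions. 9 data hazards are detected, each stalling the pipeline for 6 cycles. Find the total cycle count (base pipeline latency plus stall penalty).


Base cycles = 11 + 18 - 1 = 28
Total stalls = 9 * 6 = 54
Total = 28 + 54 = 82

82


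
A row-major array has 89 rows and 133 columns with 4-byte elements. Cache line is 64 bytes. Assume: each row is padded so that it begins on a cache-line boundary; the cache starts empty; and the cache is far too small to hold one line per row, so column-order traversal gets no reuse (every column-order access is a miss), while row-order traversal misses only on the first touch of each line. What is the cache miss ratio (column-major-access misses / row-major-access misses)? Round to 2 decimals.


Each row occupies 133 * 4 = 532 bytes and starts on a line boundary, so it spans ceil(532 / 64) = 9 cache lines.
Row-major traversal misses (one per line touched): 89 * ceil(133 * 4 / 64) = 801
Column-major traversal misses (no reuse, every access misses): 89 * 133 = 11837
Ratio = 11837 / 801 = 14.78

14.78


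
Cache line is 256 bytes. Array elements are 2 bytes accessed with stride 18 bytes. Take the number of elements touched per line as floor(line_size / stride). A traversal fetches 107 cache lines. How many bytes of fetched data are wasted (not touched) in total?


Elements per line = floor(256 / 18) = 14
Bytes used per line = 14 * 2 = 28
Wasted per line = 256 - 28 = 228
Total wasted = 228 * 107 = 24396

24396


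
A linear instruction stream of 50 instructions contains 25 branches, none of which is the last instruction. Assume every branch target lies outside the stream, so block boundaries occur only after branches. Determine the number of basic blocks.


With no in-sequence branch targets, the leaders are the first instruction plus the instruction after each branch.
Number of basic blocks = branches + 1
= 25 + 1 = 26

26


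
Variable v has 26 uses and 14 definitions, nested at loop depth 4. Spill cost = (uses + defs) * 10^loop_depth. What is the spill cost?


uses + defs = 26 + 14 = 40
10^4 = 10000
Spill cost = 40 * 10000 = 400000

400000


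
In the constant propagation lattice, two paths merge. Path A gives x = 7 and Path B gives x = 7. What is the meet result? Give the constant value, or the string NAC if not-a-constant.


Meet operation: if both paths give the same constant, result is that constant; if they differ, result is NAC (not-a-constant).
Path A: 7, Path B: 7 -> equal
Result: constant -> 7

7


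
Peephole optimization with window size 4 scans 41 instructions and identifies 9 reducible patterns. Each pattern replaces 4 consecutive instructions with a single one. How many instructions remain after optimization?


Each match removes 3 instructions.
Total removed = 9 * 3 = 27
Remaining = 41 - 27 = 14

14


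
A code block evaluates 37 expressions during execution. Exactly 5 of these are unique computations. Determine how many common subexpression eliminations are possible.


CSE count = total expressions - unique expressions
= 37 - 5 = 32

32


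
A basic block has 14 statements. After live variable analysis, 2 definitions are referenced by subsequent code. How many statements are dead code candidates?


Dead code = total statements - live definitions
= 14 - 2 = 12

12


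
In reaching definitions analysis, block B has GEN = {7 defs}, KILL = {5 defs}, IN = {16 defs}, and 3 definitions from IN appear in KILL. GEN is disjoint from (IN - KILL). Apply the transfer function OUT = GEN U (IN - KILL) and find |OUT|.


IN - KILL: 16 - 3 = 13 surviving definitions
OUT = GEN + surviving = 7 + 13 = 20

20


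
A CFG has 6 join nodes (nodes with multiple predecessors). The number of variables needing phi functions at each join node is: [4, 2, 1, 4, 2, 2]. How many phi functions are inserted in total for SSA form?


Total phi functions = sum of phi functions at each join node
= 4 + 2 + 1 + 4 + 2 + 2 = 15

15


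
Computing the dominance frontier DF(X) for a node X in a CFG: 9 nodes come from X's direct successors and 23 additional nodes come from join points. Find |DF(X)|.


DF(X) = direct successor contributions + join point contributions
= 9 + 23 = 32

32


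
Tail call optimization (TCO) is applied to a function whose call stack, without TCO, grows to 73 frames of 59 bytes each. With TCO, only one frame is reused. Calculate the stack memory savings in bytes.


Without TCO: 73 * 59 = 4307 bytes
With TCO: reuse 1 frame = 59 bytes
Savings = 4307 - 59 = 4248

4248


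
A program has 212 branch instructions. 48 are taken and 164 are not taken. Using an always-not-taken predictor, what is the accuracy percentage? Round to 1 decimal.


Predictor: always-not-taken
Correct predictions = 164
Accuracy = 164 / 212 * 100 = 77.4%

77.4


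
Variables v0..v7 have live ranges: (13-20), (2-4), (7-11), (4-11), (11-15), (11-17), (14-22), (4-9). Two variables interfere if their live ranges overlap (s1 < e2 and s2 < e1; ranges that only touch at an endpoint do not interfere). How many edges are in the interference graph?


Check all pairs for overlapping intervals.
Two intervals (s1,e1) and (s2,e2) overlap if s1 < e2 and s2 < e1.
v0 (13-20) vs v1..v7: overlaps v4, v5, v6 -> 3
v1 (2-4) vs v2..v7: overlaps none -> 0
v2 (7-11) vs v3..v7: overlaps v3, v7 -> 2
v3 (4-11) vs v4..v7: overlaps v7 -> 1
v4 (11-15) vs v5..v7: overlaps v5, v6 -> 2
v5 (11-17) vs v6..v7: overlaps v6 -> 1
v6 (14-22) vs v7: overlaps none -> 0
Total overlapping pairs = 3 + 0 + 2 + 1 + 2 + 1 + 0 = 9

9


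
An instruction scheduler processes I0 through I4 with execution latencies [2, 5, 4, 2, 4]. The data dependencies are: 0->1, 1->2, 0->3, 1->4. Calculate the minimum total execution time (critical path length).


Compute longest path through dependency graph: dist(Ik) = max over predecessors of dist + latency(Ik).
dist(I0) = latency 2 = 2
dist(I1) = dist(I0) + 5 = 2 + 5 = 7
dist(I2) = dist(I1) + 4 = 7 + 4 = 11
dist(I3) = dist(I0) + 2 = 2 + 2 = 4
dist(I4) = dist(I1) + 4 = 7 + 4 = 11
Critical path = max dist = 11

11


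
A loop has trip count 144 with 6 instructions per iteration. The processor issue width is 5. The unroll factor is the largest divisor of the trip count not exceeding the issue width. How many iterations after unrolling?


Largest divisor of 144 <= 5 is 4
New iterations = 144 / 4 = 36

36


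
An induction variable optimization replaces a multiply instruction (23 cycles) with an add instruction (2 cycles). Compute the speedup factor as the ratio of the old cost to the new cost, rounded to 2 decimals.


Ratio = mult_cost / add_cost = 23 / 2 = 11.5

11.5


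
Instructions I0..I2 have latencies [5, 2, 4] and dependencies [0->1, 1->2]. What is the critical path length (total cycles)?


Compute longest path through dependency graph: dist(Ik) = max over predecessors of dist + latency(Ik).
dist(I0) = latency 5 = 5
dist(I1) = dist(I0) + 2 = 5 + 2 = 7
dist(I2) = dist(I1) + 4 = 7 + 4 = 11
Critical path = max dist = 11

11


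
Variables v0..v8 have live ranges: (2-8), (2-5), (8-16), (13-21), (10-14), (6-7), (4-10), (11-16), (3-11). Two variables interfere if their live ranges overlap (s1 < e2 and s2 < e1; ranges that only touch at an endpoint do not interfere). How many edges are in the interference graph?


Check all pairs for overlapping intervals.
Two intervals (s1,e1) and (s2,e2) overlap if s1 < e2 and s2 < e1.
v0 (2-8) vs v1..v8: overlaps v1, v5, v6, v8 -> 4
v1 (2-5) vs v2..v8: overlaps v6, v8 -> 2
v2 (8-16) vs v3..v8: overlaps v3, v4, v6, v7, v8 -> 5
v3 (13-21) vs v4..v8: overlaps v4, v7 -> 2
v4 (10-14) vs v5..v8: overlaps v7, v8 -> 2
v5 (6-7) vs v6..v8: overlaps v6, v8 -> 2
v6 (4-10) vs v7..v8: overlaps v8 -> 1
v7 (11-16) vs v8: overlaps none -> 0
Total overlapping pairs = 4 + 2 + 5 + 2 + 2 + 2 + 1 + 0 = 18

18


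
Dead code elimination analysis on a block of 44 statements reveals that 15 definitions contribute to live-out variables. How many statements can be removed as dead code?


Dead code = total statements - live definitions
= 44 - 15 = 29

29


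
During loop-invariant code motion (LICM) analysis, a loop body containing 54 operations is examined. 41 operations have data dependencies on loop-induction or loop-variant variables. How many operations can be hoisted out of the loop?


Invariant candidates = total - loop-dependent
= 54 - 41 = 13

13


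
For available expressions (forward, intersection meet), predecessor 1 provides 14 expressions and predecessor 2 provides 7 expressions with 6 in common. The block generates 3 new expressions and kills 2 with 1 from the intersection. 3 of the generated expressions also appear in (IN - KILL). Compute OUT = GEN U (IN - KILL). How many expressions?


IN = intersection of predecessors = 6
IN - KILL = 6 - 1 = 5
|OUT| = |GEN| + |IN - KILL| - |GEN ∩ (IN - KILL)| = 3 + 5 - 3 = 5

5


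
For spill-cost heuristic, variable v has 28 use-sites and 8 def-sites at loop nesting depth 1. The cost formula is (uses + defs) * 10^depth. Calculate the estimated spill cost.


uses + defs = 28 + 8 = 36
10^1 = 10
Spill cost = 36 * 10 = 360

360


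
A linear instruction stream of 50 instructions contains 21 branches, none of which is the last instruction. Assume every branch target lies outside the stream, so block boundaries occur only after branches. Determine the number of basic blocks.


With no in-sequence branch targets, the leaders are the first instruction plus the instruction after each branch.
Number of basic blocks = branches + 1
= 21 + 1 = 22

22


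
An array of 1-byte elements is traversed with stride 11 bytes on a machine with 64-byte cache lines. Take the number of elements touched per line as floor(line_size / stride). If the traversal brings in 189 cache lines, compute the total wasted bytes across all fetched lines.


Elements per line = floor(64 / 11) = 5
Bytes used per line = 5 * 1 = 5
Wasted per line = 64 - 5 = 59
Total wasted = 59 * 189 = 11151

11151


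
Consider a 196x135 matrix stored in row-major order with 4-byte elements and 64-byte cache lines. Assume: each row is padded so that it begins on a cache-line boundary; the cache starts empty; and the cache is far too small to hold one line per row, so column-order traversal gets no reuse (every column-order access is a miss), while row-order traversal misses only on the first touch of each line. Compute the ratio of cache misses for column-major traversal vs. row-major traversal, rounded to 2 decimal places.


Each row occupies 135 * 4 = 540 bytes and starts on a line boundary, so it spans ceil(540 / 64) = 9 cache lines.
Row-major traversal misses (one per line touched): 196 * ceil(135 * 4 / 64) = 1764
Column-major traversal misses (no reuse, every access misses): 196 * 135 = 26460
Ratio = 26460 / 1764 = 15.0

15.0


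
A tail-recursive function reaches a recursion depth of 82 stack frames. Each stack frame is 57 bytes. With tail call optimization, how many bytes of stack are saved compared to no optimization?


Without TCO: 82 * 57 = 4674 bytes
With TCO: reuse 1 frame = 57 bytes
Savings = 4674 - 57 = 4617

4617


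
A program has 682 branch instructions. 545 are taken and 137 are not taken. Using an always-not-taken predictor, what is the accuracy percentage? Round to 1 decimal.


Predictor: always-not-taken
Correct predictions = 137
Accuracy = 137 / 682 * 100 = 20.1%

20.1


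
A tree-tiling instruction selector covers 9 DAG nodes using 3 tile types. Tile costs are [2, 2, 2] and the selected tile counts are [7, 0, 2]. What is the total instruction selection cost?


Total cost = sum(count_i * cost_i)
= 7*2 + 0*2 + 2*2
= 18

18


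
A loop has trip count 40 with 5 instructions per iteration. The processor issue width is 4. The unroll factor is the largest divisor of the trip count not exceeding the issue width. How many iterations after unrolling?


Largest divisor of 40 <= 4 is 4
New iterations = 40 / 4 = 10

10


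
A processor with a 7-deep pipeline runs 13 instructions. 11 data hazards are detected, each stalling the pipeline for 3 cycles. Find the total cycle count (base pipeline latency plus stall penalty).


Base cycles = 7 + 13 - 1 = 19
Total stalls = 11 * 3 = 33
Total = 19 + 33 = 52

52


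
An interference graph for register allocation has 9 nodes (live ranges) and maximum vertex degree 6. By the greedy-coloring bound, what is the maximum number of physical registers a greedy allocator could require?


Greedy coloring never needs more than (max_degree + 1) colors: when coloring a vertex, at most max_degree neighbors are already colored.
Upper bound = 6 + 1 = 7

7


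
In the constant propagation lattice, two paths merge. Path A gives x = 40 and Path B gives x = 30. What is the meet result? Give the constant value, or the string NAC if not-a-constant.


Meet operation: if both paths give the same constant, result is that constant; if they differ, result is NAC (not-a-constant).
Path A: 40, Path B: 30 -> differ
Result: not-a-constant -> NAC

NAC


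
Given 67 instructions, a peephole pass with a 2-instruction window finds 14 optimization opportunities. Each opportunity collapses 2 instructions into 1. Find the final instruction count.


Each match removes 1 instructions.
Total removed = 14 * 1 = 14
Remaining = 67 - 14 = 53

53


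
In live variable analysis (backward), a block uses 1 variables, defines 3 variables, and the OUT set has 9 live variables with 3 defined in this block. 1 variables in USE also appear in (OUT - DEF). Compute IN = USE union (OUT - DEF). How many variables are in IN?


OUT - DEF: 9 - 3 = 6
|IN| = |USE| + |OUT - DEF| - |USE ∩ (OUT - DEF)| = 1 + 6 - 1 = 6

6


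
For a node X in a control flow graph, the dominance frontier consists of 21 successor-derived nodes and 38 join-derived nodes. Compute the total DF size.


DF(X) = direct successor contributions + join point contributions
= 21 + 38 = 59

59


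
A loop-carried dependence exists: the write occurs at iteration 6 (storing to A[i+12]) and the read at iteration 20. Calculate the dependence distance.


Distance = read iteration - write iteration
= 20 - 6 = 14

14


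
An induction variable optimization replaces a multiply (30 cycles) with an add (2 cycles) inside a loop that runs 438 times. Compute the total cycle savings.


Per-iteration saving = 30 - 2 = 28
Total saved = 438 * 28 = 12264

12264


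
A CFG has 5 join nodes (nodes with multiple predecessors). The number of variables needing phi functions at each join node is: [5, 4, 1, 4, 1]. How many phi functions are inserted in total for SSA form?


Total phi functions = sum of phi functions at each join node
= 5 + 4 + 1 + 4 + 1 = 15

15


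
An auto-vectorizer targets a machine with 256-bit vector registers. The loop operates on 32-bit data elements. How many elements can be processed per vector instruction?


Width = SIMD bits / data type bits
= 256 / 32 = 8

8


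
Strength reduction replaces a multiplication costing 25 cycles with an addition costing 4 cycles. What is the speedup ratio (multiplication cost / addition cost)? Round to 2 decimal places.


Ratio = mult_cost / add_cost = 25 / 4 = 6.25

6.25


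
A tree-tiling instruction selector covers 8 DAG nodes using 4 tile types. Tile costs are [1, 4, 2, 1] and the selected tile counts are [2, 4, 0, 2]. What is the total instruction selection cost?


Total cost = sum(count_i * cost_i)
= 2*1 + 4*4 + 0*2 + 2*1
= 20

20


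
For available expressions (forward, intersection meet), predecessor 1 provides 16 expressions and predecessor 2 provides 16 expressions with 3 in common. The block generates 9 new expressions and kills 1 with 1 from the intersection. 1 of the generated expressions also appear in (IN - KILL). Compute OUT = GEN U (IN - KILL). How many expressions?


IN = intersection of predecessors = 3
IN - KILL = 3 - 1 = 2
|OUT| = |GEN| + |IN - KILL| - |GEN ∩ (IN - KILL)| = 9 + 2 - 1 = 10

10


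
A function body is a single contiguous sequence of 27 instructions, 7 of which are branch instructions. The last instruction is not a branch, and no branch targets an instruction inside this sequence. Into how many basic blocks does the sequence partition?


With no in-sequence branch targets, the leaders are the first instruction plus the instruction after each branch.
Number of basic blocks = branches + 1
= 7 + 1 = 8

8


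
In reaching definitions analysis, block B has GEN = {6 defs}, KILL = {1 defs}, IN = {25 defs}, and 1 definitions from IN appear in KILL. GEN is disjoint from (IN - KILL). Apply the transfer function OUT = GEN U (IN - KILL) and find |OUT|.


IN - KILL: 25 - 1 = 24 surviving definitions
OUT = GEN + surviving = 6 + 24 = 30

30


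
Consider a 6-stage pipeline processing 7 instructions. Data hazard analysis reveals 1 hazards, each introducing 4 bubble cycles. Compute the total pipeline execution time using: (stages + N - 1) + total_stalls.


Base cycles = 6 + 7 - 1 = 12
Total stalls = 1 * 4 = 4
Total = 12 + 4 = 16

16


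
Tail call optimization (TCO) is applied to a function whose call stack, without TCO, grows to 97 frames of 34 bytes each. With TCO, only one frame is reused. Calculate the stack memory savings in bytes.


Without TCO: 97 * 34 = 3298 bytes
With TCO: reuse 1 frame = 34 bytes
Savings = 3298 - 34 = 3264

3264


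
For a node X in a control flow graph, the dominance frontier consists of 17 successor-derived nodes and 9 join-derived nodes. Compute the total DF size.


DF(X) = direct successor contributions + join point contributions
= 17 + 9 = 26

26


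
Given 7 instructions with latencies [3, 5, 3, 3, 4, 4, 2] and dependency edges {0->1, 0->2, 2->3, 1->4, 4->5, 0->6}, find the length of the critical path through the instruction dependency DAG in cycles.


Compute longest path through dependency graph: dist(Ik) = max over predecessors of dist + latency(Ik).
dist(I0) = latency 3 = 3
dist(I1) = dist(I0) + 5 = 3 + 5 = 8
dist(I2) = dist(I0) + 3 = 3 + 3 = 6
dist(I3) = dist(I2) + 3 = 6 + 3 = 9
dist(I4) = dist(I1) + 4 = 8 + 4 = 12
dist(I5) = dist(I4) + 4 = 12 + 4 = 16
dist(I6) = dist(I0) + 2 = 3 + 2 = 5
Critical path = max dist = 16

16


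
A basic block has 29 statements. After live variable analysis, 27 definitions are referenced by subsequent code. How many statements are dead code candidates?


Dead code = total statements - live definitions
= 29 - 27 = 2

2


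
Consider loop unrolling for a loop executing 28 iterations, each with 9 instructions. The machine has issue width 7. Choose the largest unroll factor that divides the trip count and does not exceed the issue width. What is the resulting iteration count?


Largest divisor of 28 <= 7 is 7
New iterations = 28 / 7 = 4

4


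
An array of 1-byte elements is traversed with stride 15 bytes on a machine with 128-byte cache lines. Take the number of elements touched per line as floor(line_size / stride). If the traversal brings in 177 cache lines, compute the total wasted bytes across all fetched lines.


Elements per line = floor(128 / 15) = 8
Bytes used per line = 8 * 1 = 8
Wasted per line = 128 - 8 = 120
Total wasted = 120 * 177 = 21240

21240


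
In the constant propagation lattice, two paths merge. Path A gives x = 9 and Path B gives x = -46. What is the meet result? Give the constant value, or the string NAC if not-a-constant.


Meet operation: if both paths give the same constant, result is that constant; if they differ, result is NAC (not-a-constant).
Path A: 9, Path B: -46 -> differ
Result: not-a-constant -> NAC

NAC


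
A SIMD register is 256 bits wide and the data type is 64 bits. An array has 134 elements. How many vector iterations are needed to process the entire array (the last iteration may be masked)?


Width = 256 / 64 = 4 elements per vector op
Iterations = ceil(134 / 4) = 34

34


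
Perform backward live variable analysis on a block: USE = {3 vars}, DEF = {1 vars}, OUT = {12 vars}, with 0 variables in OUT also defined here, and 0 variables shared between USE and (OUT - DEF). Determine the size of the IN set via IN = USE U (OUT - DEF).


OUT - DEF: 12 - 0 = 12
|IN| = |USE| + |OUT - DEF| - |USE ∩ (OUT - DEF)| = 3 + 12 - 0 = 15

15


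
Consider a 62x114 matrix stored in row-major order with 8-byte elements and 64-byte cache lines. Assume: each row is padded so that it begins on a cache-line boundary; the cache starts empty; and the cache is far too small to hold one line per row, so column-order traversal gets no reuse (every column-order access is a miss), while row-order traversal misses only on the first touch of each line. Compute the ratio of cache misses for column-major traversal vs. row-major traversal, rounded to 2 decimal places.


Each row occupies 114 * 8 = 912 bytes and starts on a line boundary, so it spans ceil(912 / 64) = 15 cache lines.
Row-major traversal misses (one per line touched): 62 * ceil(114 * 8 / 64) = 930
Column-major traversal misses (no reuse, every access misses): 62 * 114 = 7068
Ratio = 7068 / 930 = 7.6

7.6


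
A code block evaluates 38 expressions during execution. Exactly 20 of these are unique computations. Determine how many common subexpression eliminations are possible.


CSE count = total expressions - unique expressions
= 38 - 20 = 18

18


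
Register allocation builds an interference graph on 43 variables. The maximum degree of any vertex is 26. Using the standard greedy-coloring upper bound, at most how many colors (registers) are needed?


Greedy coloring never needs more than (max_degree + 1) colors: when coloring a vertex, at most max_degree neighbors are already colored.
Upper bound = 26 + 1 = 27

27


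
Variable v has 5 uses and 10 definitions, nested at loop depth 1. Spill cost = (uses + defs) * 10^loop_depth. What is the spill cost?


uses + defs = 5 + 10 = 15
10^1 = 10
Spill cost = 15 * 10 = 150

150


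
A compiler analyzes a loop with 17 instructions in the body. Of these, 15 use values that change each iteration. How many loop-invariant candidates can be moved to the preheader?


Invariant candidates = total - loop-dependent
= 17 - 15 = 2

2


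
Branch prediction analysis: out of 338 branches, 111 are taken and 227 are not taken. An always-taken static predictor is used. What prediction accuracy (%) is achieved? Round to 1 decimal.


Predictor: always-taken
Correct predictions = 111
Accuracy = 111 / 338 * 100 = 32.8%

32.8


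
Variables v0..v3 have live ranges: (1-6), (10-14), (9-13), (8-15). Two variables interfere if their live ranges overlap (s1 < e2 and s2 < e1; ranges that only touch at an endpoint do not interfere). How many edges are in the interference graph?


Check all pairs for overlapping intervals.
Two intervals (s1,e1) and (s2,e2) overlap if s1 < e2 and s2 < e1.
v0 (1-6) vs v1..v3: overlaps none -> 0
v1 (10-14) vs v2..v3: overlaps v2, v3 -> 2
v2 (9-13) vs v3: overlaps v3 -> 1
Total overlapping pairs = 0 + 2 + 1 = 3

3


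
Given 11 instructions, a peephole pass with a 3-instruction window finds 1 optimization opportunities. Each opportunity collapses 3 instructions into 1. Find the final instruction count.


Each match removes 2 instructions.
Total removed = 1 * 2 = 2
Remaining = 11 - 2 = 9

9


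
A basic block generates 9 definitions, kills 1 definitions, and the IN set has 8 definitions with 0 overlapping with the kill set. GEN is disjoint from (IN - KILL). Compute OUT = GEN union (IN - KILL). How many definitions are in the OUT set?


IN - KILL: 8 - 0 = 8 surviving definitions
OUT = GEN + surviving = 9 + 8 = 17

17


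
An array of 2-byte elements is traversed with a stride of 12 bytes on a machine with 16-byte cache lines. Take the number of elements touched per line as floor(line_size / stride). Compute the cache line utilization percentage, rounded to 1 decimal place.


Elements per cache line = floor(16 / 12) = 1
Bytes used = 1 * 2 = 2
Utilization = 2 / 16 * 100 = 12.5%

12.5


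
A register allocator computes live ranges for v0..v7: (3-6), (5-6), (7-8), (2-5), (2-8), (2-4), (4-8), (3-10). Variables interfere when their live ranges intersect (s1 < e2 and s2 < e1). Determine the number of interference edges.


Check all pairs for overlapping intervals.
Two intervals (s1,e1) and (s2,e2) overlap if s1 < e2 and s2 < e1.
v0 (3-6) vs v1..v7: overlaps v1, v3, v4, v5, v6, v7 -> 6
v1 (5-6) vs v2..v7: overlaps v4, v6, v7 -> 3
v2 (7-8) vs v3..v7: overlaps v4, v6, v7 -> 3
v3 (2-5) vs v4..v7: overlaps v4, v5, v6, v7 -> 4
v4 (2-8) vs v5..v7: overlaps v5, v6, v7 -> 3
v5 (2-4) vs v6..v7: overlaps v7 -> 1
v6 (4-8) vs v7: overlaps v7 -> 1
Total overlapping pairs = 6 + 3 + 3 + 4 + 3 + 1 + 1 = 21

21


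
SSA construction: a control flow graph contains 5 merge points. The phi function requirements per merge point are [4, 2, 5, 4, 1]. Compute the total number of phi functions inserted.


Total phi functions = sum of phi functions at each join node
= 4 + 2 + 5 + 4 + 1 = 16

16


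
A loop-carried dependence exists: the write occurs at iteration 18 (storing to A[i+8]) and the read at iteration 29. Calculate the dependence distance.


Distance = read iteration - write iteration
= 29 - 18 = 11

11


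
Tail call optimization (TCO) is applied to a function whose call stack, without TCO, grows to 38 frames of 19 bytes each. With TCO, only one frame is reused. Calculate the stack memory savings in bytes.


Without TCO: 38 * 19 = 722 bytes
With TCO: reuse 1 frame = 19 bytes
Savings = 722 - 19 = 703

703


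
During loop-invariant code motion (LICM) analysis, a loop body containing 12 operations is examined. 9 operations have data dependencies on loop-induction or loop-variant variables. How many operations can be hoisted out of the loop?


Invariant candidates = total - loop-dependent
= 12 - 9 = 3

3


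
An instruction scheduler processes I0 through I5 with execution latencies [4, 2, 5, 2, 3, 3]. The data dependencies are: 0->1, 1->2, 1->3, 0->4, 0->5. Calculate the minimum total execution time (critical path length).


Compute longest path through dependency graph: dist(Ik) = max over predecessors of dist + latency(Ik).
dist(I0) = latency 4 = 4
dist(I1) = dist(I0) + 2 = 4 + 2 = 6
dist(I2) = dist(I1) + 5 = 6 + 5 = 11
dist(I3) = dist(I1) + 2 = 6 + 2 = 8
dist(I4) = dist(I0) + 3 = 4 + 3 = 7
dist(I5) = dist(I0) + 3 = 4 + 3 = 7
Critical path = max dist = 11

11


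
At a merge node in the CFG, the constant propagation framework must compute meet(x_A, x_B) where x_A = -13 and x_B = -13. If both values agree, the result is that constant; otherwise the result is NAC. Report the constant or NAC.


Meet operation: if both paths give the same constant, result is that constant; if they differ, result is NAC (not-a-constant).
Path A: -13, Path B: -13 -> equal
Result: constant -> -13

-13


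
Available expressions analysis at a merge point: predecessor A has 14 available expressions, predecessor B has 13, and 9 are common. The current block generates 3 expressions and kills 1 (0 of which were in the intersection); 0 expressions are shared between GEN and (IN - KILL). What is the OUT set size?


IN = intersection of predecessors = 9
IN - KILL = 9 - 0 = 9
|OUT| = |GEN| + |IN - KILL| - |GEN ∩ (IN - KILL)| = 3 + 9 - 0 = 12

12


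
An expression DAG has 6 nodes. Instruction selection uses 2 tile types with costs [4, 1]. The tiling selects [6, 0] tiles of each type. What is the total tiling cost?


Total cost = sum(count_i * cost_i)
= 6*4 + 0*1
= 24

24


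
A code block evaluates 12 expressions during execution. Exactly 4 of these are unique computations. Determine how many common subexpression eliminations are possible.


CSE count = total expressions - unique expressions
= 12 - 4 = 8

8


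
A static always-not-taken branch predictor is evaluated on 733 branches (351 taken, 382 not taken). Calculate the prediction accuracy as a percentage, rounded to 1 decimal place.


Predictor: always-not-taken
Correct predictions = 382
Accuracy = 382 / 733 * 100 = 52.1%

52.1


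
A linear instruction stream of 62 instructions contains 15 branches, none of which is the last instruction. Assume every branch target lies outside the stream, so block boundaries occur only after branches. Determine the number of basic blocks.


With no in-sequence branch targets, the leaders are the first instruction plus the instruction after each branch.
Number of basic blocks = branches + 1
= 15 + 1 = 16

16


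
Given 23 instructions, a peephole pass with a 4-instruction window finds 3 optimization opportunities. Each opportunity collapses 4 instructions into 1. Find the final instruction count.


Each match removes 3 instructions.
Total removed = 3 * 3 = 9
Remaining = 23 - 9 = 14

14


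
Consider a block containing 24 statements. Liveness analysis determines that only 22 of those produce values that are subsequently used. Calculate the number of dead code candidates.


Dead code = total statements - live definitions
= 24 - 22 = 2

2


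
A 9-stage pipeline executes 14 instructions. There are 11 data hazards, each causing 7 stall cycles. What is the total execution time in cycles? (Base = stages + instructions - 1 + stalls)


Base cycles = 9 + 14 - 1 = 22
Total stalls = 11 * 7 = 77
Total = 22 + 77 = 99

99


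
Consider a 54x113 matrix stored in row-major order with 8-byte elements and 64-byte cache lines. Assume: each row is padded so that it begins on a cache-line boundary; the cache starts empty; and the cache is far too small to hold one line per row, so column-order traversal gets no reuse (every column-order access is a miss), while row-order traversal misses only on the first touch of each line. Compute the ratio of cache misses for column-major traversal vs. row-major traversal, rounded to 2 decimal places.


Each row occupies 113 * 8 = 904 bytes and starts on a line boundary, so it spans ceil(904 / 64) = 15 cache lines.
Row-major traversal misses (one per line touched): 54 * ceil(113 * 8 / 64) = 810
Column-major traversal misses (no reuse, every access misses): 54 * 113 = 6102
Ratio = 6102 / 810 = 7.53

7.53


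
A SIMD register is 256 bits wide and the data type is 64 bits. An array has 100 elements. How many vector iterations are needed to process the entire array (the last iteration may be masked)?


Width = 256 / 64 = 4 elements per vector op
Iterations = ceil(100 / 4) = 25

25


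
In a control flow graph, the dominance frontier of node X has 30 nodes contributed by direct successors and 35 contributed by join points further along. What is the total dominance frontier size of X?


DF(X) = direct successor contributions + join point contributions
= 30 + 35 = 65

65


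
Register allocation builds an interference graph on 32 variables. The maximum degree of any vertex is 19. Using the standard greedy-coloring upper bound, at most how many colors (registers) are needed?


Greedy coloring never needs more than (max_degree + 1) colors: when coloring a vertex, at most max_degree neighbors are already colored.
Upper bound = 19 + 1 = 20

20


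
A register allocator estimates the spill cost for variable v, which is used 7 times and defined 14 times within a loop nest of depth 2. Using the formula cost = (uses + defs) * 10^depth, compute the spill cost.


uses + defs = 7 + 14 = 21
10^2 = 100
Spill cost = 21 * 100 = 2100

2100
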